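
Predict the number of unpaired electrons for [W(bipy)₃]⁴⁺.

Summing ligand charges against the +4 overall charge gives an oxidation state of +4 for tungsten.
Tungsten is a group-6 element; W(IV) is therefore d².
Counting donor atoms: 3×2,2′-bipyridine (bidentate) → 6 donors. Coordination number = 6.
In an octahedral field the d² configuration is t₂g²e_g⁰ (only one arrangement possible), giving 2 unpaired electrons.

2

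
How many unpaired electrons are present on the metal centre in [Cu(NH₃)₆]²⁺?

1 unpaired electron

Ligand charges: ammonia is neutral. With an overall charge of +2 the copper centre must be in the +2 oxidation state.
Copper is a group-11 element; Cu(II) is therefore d⁹.
In an octahedral field the d⁹ configuration is t₂g⁶e_g³ (only one arrangement possible), giving 1 unpaired electron.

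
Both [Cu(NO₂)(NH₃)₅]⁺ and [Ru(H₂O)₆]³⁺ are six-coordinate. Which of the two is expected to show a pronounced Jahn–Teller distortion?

[Cu(NO₂)(NH₃)₅]⁺

[Cu(NO₂)(NH₃)₅]⁺: Ligand charges: each nitro (N-bound nitrite) is −1; ammonia is neutral. With an overall charge of +1 the copper centre must be in the +2 oxidation state. Group 11 minus oxidation state 2 gives a d⁹ configuration. The t₂g⁶e_g³ configuration has an unevenly filled e_g set; the Jahn–Teller theorem predicts a tetragonal distortion (typically axial elongation) to lift the degeneracy.
[Ru(H₂O)₆]³⁺: Ligand charges: water is neutral. With an overall charge of +3 the ruthenium centre must be in the +3 oxidation state. Group 8 minus oxidation state 3 gives a d⁵ configuration. A 4d ion has a large Δₒ and is invariably low-spin. The d⁵ configuration leaves the e_g set evenly filled (or empty) — no strong Jahn–Teller driving force.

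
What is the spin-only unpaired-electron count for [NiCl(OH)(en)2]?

2

Ligand charges: each chloride is −1; each hydroxide is −1; ethylenediamine is neutral. With an overall charge of 0 the nickel centre must be in the +2 oxidation state.
Ni sits in group 10, so the d-electron count is 10 − 2 = 8.
Counting donor atoms: 1×chloride (monodentate) → 1 donor; 1×hydroxide (monodentate) → 1 donor; 2×ethylenediamine (bidentate) → 4 donors. Coordination number = 6.
In an octahedral field the d⁸ configuration is t₂g⁶e_g² (only one arrangement possible), giving 2 unpaired electrons.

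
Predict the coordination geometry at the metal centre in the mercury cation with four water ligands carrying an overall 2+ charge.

tetrahedral

Summing ligand charges against the +2 overall charge gives an oxidation state of +2 for mercury.
Hg sits in group 12, so the d-electron count is 12 − 2 = 10.
Coordination number: 4.
A d¹⁰ ion has no crystal-field stabilisation preference between square planar and tetrahedral, so four ligands adopt the sterically favoured tetrahedral geometry.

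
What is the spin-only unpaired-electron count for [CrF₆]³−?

Ligand charges: each fluoride is −1. With an overall charge of −3 the chromium centre must be in the +3 oxidation state.
Chromium is a group-6 element; Cr(III) is therefore d³.
In an octahedral field the d³ configuration is t₂g³e_g⁰ (only one arrangement possible), giving 3 unpaired electrons.

3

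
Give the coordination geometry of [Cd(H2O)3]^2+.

Ligand charges: water is neutral. With an overall charge of +2 the cadmium centre must be in the +2 oxidation state.
Cadmium is a group-12 element; Cd(II) is therefore d¹⁰.
Coordination number: 3.
Three ligands around a d¹⁰ centre minimise repulsion in a trigonal-planar arrangement.

trigonal planar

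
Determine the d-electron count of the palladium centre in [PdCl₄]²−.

Ligand charges: each chloride is −1. With an overall charge of −2 the palladium centre must be in the +2 oxidation state.
Palladium is a group-10 element; Pd(II) is therefore d⁸.

d⁸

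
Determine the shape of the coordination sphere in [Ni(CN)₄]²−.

Summing ligand charges against the −2 overall charge gives an oxidation state of +2 for nickel.
Group 10 minus oxidation state 2 gives a d⁸ configuration.
Coordination number: 4.
Cyanide is a strong-field ligand (high in the spectrochemical series).
A 3d d⁸ ion with strong-field ligands gains enough CFSE to favour square planar over tetrahedral.

square planar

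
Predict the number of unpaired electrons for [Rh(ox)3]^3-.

0

Each oxalate is −2; balancing the −3 overall charge requires Rh(III).
Rhodium is a group-9 element; Rh(III) is therefore d⁶.
Counting donor atoms: 3×oxalate (bidentate) → 6 donors. Coordination number = 6.
The spin state decides the count: a 4d ion has a large Δₒ and is invariably low-spin.
An octahedral low-spin d⁶ ion is t₂g⁶e_g⁰, giving 0 unpaired electrons.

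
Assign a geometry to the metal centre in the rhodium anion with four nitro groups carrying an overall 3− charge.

square planar

Ligand charges: each nitro (N-bound nitrite) is −1. With an overall charge of −3 the rhodium centre must be in the +1 oxidation state.
Group 9 minus oxidation state 1 gives a d⁸ configuration.
With 4 monodentate ligands the coordination number is 4.
A 4d d⁸ ion has a large crystal-field splitting; square planar leaves the high-energy d_{x²−y²} orbital empty and maximises CFSE.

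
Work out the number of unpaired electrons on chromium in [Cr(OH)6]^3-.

3

Each hydroxide is −1; balancing the −3 overall charge requires Cr(III).
Chromium is a group-6 element; Cr(III) is therefore d³.
In an octahedral field the d³ configuration is t₂g³e_g⁰ (only one arrangement possible), giving 3 unpaired electrons.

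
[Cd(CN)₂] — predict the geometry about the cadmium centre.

linear

Each cyanide is −1; balancing the 0 overall charge requires Cd(II).
Group 12 minus oxidation state 2 gives a d¹⁰ configuration.
With 2 monodentate ligands the coordination number is 2.
A d¹⁰ ion with only two ligands adopts a linear arrangement (sp hybridisation; no CFSE preference).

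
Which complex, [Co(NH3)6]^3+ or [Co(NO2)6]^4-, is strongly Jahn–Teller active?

[Co(NH3)6]^3+: Ammonia is neutral; balancing the +3 overall charge requires Co(III). Group 9 minus oxidation state 3 gives a d⁶ configuration. Co(III) has an exceptionally large octahedral splitting and is low-spin with essentially every ligand except fluoride. The d⁶ configuration leaves the e_g set evenly filled (or empty) — no strong Jahn–Teller driving force.
[Co(NO2)6]^4-: Summing ligand charges against the −4 overall charge gives an oxidation state of +2 for cobalt. Cobalt is a group-9 element; Co(II) is therefore d⁷. Nitro (N-bound nitrite) is a strong-field ligand (high in the spectrochemical series) for a first-row metal, so the complex is low-spin. The t₂g⁶e_g¹ (low-spin) configuration has an unevenly filled e_g set; the Jahn–Teller theorem predicts a tetragonal distortion (typically axial elongation) to lift the degeneracy.

[Co(NO2)6]^4-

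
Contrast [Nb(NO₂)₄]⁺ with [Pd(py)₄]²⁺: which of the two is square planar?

[Pd(py)₄]²⁺

For [Nb(NO₂)₄]⁺: Each nitro (N-bound nitrite) is −1; balancing the +1 overall charge requires Nb(V). Nb sits in group 5, so the d-electron count is 5 − 5 = 0. A d⁰ ion has no crystal-field stabilisation preference between square planar and tetrahedral, so four ligands adopt the sterically favoured tetrahedral geometry. → tetrahedral.
For [Pd(py)₄]²⁺: Pyridine is neutral; balancing the +2 overall charge requires Pd(II). Pd sits in group 10, so the d-electron count is 10 − 2 = 8. A 4d d⁸ ion has a large crystal-field splitting; square planar leaves the high-energy d_{x²−y²} orbital empty and maximises CFSE. → square planar.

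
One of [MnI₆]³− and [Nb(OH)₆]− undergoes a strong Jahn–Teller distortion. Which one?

[MnI₆]³−

[MnI₆]³−: Summing ligand charges against the −3 overall charge gives an oxidation state of +3 for manganese. Mn sits in group 7, so the d-electron count is 7 − 3 = 4. Iodide is a weak-field ligand for a first-row metal, so the complex is high-spin. The t₂g³e_g¹ (high-spin) configuration has an unevenly filled e_g set; the Jahn–Teller theorem predicts a tetragonal distortion (typically axial elongation) to lift the degeneracy.
[Nb(OH)₆]−: Ligand charges: each hydroxide is −1. With an overall charge of −1 the niobium centre must be in the +5 oxidation state. Nb sits in group 5, so the d-electron count is 5 − 5 = 0. The d⁰ configuration leaves the e_g set evenly filled (or empty) — no strong Jahn–Teller driving force.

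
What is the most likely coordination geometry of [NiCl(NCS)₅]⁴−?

Ligand charges: each chloride is −1; each isothiocyanate is −1. With an overall charge of −4 the nickel centre must be in the +2 oxidation state.
Nickel is a group-10 element; Ni(II) is therefore d⁸.
Coordination number: 6.
Six donors around a single metal centre give an octahedral coordination sphere.

octahedral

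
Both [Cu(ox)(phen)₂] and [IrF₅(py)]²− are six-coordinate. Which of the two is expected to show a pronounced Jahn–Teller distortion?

[Cu(ox)(phen)₂]: Each oxalate is −2; 1,10-phenanthroline is neutral; balancing the 0 overall charge requires Cu(II). Copper is a group-11 element; Cu(II) is therefore d⁹. The t₂g⁶e_g³ configuration has an unevenly filled e_g set; the Jahn–Teller theorem predicts a tetragonal distortion (typically axial elongation) to lift the degeneracy.
[IrF₅(py)]²−: Ligand charges: each fluoride is −1; pyridine is neutral. With an overall charge of −2 the iridium centre must be in the +3 oxidation state. Iridium is a group-9 element; Ir(III) is therefore d⁶. A 5d ion has a large Δₒ and is invariably low-spin. The d⁶ configuration leaves the e_g set evenly filled (or empty) — no strong Jahn–Teller driving force.

[Cu(ox)(phen)₂]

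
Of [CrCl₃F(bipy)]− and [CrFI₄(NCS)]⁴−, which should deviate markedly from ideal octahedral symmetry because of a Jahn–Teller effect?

[CrFI₄(NCS)]⁴−

[CrCl₃F(bipy)]−: Ligand charges: each chloride is −1; each fluoride is −1; 2,2′-bipyridine is neutral. With an overall charge of −1 the chromium centre must be in the +3 oxidation state. Group 6 minus oxidation state 3 gives a d³ configuration. The d³ configuration leaves the e_g set evenly filled (or empty) — no strong Jahn–Teller driving force.
[CrFI₄(NCS)]⁴−: Each fluoride is −1; each iodide is −1; each isothiocyanate is −1; balancing the −4 overall charge requires Cr(II). Cr sits in group 6, so the d-electron count is 6 − 2 = 4. Fluoride, iodide, and isothiocyanate are weak-field ligands for a first-row metal, so the complex is high-spin. The t₂g³e_g¹ (high-spin) configuration has an unevenly filled e_g set; the Jahn–Teller theorem predicts a tetragonal distortion (typically axial elongation) to lift the degeneracy.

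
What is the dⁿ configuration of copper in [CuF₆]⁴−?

d⁹

Ligand charges: each fluoride is −1. With an overall charge of −4 the copper centre must be in the +2 oxidation state.
Copper is a group-11 element; Cu(II) is therefore d⁹.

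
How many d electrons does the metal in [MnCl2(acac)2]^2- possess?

Summing ligand charges against the −2 overall charge gives an oxidation state of +2 for manganese.
Mn sits in group 7, so the d-electron count is 7 − 2 = 5.

d⁵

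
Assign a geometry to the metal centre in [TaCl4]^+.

Ligand charges: each chloride is −1. With an overall charge of +1 the tantalum centre must be in the +5 oxidation state.
Group 5 minus oxidation state 5 gives a d⁰ configuration.
With 4 monodentate ligands the coordination number is 4.
A d⁰ ion has no crystal-field stabilisation preference between square planar and tetrahedral, so four ligands adopt the sterically favoured tetrahedral geometry.

tetrahedral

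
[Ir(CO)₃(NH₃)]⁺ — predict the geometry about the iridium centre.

square planar

Ligand charges: carbonyl is neutral; ammonia is neutral. With an overall charge of +1 the iridium centre must be in the +1 oxidation state.
Ir sits in group 9, so the d-electron count is 9 − 1 = 8.
Coordination number: 4.
A 5d d⁸ ion has a large crystal-field splitting; square planar leaves the high-energy d_{x²−y²} orbital empty and maximises CFSE.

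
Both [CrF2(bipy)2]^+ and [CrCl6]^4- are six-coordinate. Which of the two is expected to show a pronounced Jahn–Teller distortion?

[CrCl6]^4-

[CrF2(bipy)2]^+: Summing ligand charges against the +1 overall charge gives an oxidation state of +3 for chromium. Group 6 minus oxidation state 3 gives a d³ configuration. The d³ configuration leaves the e_g set evenly filled (or empty) — no strong Jahn–Teller driving force.
[CrCl6]^4-: Summing ligand charges against the −4 overall charge gives an oxidation state of +2 for chromium. Cr sits in group 6, so the d-electron count is 6 − 2 = 4. Chloride is a weak-field ligand for a first-row metal, so the complex is high-spin. The t₂g³e_g¹ (high-spin) configuration has an unevenly filled e_g set; the Jahn–Teller theorem predicts a tetragonal distortion (typically axial elongation) to lift the degeneracy.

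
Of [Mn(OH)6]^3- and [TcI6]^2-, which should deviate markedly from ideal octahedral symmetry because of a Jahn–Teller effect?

[Mn(OH)6]^3-: Each hydroxide is −1; balancing the −3 overall charge requires Mn(III). Group 7 minus oxidation state 3 gives a d⁴ configuration. Hydroxide is a weak-field ligand for a first-row metal, so the complex is high-spin. The t₂g³e_g¹ (high-spin) configuration has an unevenly filled e_g set; the Jahn–Teller theorem predicts a tetragonal distortion (typically axial elongation) to lift the degeneracy.
[TcI6]^2-: Each iodide is −1; balancing the −2 overall charge requires Tc(IV). Group 7 minus oxidation state 4 gives a d³ configuration. The d³ configuration leaves the e_g set evenly filled (or empty) — no strong Jahn–Teller driving force.

[Mn(OH)6]^3-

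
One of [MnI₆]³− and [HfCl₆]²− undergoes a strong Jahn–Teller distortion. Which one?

[MnI₆]³−

[MnI₆]³−: Each iodide is −1; balancing the −3 overall charge requires Mn(III). Mn sits in group 7, so the d-electron count is 7 − 3 = 4. Iodide is a weak-field ligand for a first-row metal, so the complex is high-spin. The t₂g³e_g¹ (high-spin) configuration has an unevenly filled e_g set; the Jahn–Teller theorem predicts a tetragonal distortion (typically axial elongation) to lift the degeneracy.
[HfCl₆]²−: Each chloride is −1; balancing the −2 overall charge requires Hf(IV). Hf sits in group 4, so the d-electron count is 4 − 4 = 0. The d⁰ configuration leaves the e_g set evenly filled (or empty) — no strong Jahn–Teller driving force.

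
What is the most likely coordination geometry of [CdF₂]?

Ligand charges: each fluoride is −1. With an overall charge of 0 the cadmium centre must be in the +2 oxidation state.
Cadmium is a group-12 element; Cd(II) is therefore d¹⁰.
With 2 monodentate ligands the coordination number is 2.
A d¹⁰ ion with only two ligands adopts a linear arrangement (sp hybridisation; no CFSE preference).

linear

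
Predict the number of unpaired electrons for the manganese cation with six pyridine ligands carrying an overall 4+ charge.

3

Pyridine is neutral; balancing the +4 overall charge requires Mn(IV).
Group 7 minus oxidation state 4 gives a d³ configuration.
In an octahedral field the d³ configuration is t₂g³e_g⁰ (only one arrangement possible), giving 3 unpaired electrons.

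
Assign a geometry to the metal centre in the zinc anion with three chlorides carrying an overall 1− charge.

Summing ligand charges against the −1 overall charge gives an oxidation state of +2 for zinc.
Group 12 minus oxidation state 2 gives a d¹⁰ configuration.
With 3 monodentate ligands the coordination number is 3.
Three ligands around a d¹⁰ centre minimise repulsion in a trigonal-planar arrangement.

trigonal planar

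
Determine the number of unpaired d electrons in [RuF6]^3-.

1

Summing ligand charges against the −3 overall charge gives an oxidation state of +3 for ruthenium.
Ru sits in group 8, so the d-electron count is 8 − 3 = 5.
The spin state decides the count: a 4d ion has a large Δₒ and is invariably low-spin.
An octahedral low-spin d⁵ ion is t₂g⁵e_g⁰, giving 1 unpaired electron.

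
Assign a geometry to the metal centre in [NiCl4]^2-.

Ligand charges: each chloride is −1. With an overall charge of −2 the nickel centre must be in the +2 oxidation state.
Ni sits in group 10, so the d-electron count is 10 − 2 = 8.
With 4 monodentate ligands the coordination number is 4.
Chloride is a weak-field ligand.
With weak-field ligands the CFSE gain from square planar is small, so a 3d d⁸ ion takes the sterically preferred tetrahedral geometry.

tetrahedral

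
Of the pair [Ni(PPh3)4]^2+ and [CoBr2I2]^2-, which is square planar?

For [Ni(PPh3)4]^2+: Summing ligand charges against the +2 overall charge gives an oxidation state of +2 for nickel. Ni sits in group 10, so the d-electron count is 10 − 2 = 8. Triphenylphosphine is a strong-field ligand (high in the spectrochemical series). A 3d d⁸ ion with strong-field ligands gains enough CFSE to favour square planar over tetrahedral. → square planar.
For [CoBr2I2]^2-: Summing ligand charges against the −2 overall charge gives an oxidation state of +2 for cobalt. Co sits in group 9, so the d-electron count is 9 − 2 = 7. For a high-spin 3d d⁷ ion with weak-field ligands the small Δₜ gives little square-planar CFSE advantage, so four ligands adopt the sterically favoured tetrahedral geometry. → tetrahedral.

[Ni(PPh3)4]^2+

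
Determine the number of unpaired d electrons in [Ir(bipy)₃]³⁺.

0 unpaired electrons

Ligand charges: 2,2′-bipyridine is neutral. With an overall charge of +3 the iridium centre must be in the +3 oxidation state.
Group 9 minus oxidation state 3 gives a d⁶ configuration.
Counting donor atoms: 3×2,2′-bipyridine (bidentate) → 6 donors. Coordination number = 6.
The spin state decides the count: a 5d ion has a large Δₒ and is invariably low-spin.
An octahedral low-spin d⁶ ion is t₂g⁶e_g⁰, giving 0 unpaired electrons.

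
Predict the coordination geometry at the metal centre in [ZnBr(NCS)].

linear

Each bromide is −1; each isothiocyanate is −1; balancing the 0 overall charge requires Zn(II).
Zinc is a group-12 element; Zn(II) is therefore d¹⁰.
With 2 monodentate ligands the coordination number is 2.
A d¹⁰ ion with only two ligands adopts a linear arrangement (sp hybridisation; no CFSE preference).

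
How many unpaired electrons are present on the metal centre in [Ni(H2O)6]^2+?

2

Water is neutral; balancing the +2 overall charge requires Ni(II).
Ni sits in group 10, so the d-electron count is 10 − 2 = 8.
In an octahedral field the d⁸ configuration is t₂g⁶e_g² (only one arrangement possible), giving 2 unpaired electrons.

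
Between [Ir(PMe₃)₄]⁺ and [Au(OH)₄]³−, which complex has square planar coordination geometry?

[Ir(PMe₃)₄]⁺

For [Ir(PMe₃)₄]⁺: Summing ligand charges against the +1 overall charge gives an oxidation state of +1 for iridium. Group 9 minus oxidation state 1 gives a d⁸ configuration. A 5d d⁸ ion has a large crystal-field splitting; square planar leaves the high-energy d_{x²−y²} orbital empty and maximises CFSE. → square planar.
For [Au(OH)₄]³−: Each hydroxide is −1; balancing the −3 overall charge requires Au(I). Au sits in group 11, so the d-electron count is 11 − 1 = 10. A d¹⁰ ion has no crystal-field stabilisation preference between square planar and tetrahedral, so four ligands adopt the sterically favoured tetrahedral geometry. → tetrahedral.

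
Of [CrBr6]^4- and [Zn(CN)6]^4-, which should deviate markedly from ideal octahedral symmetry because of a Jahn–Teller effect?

[CrBr6]^4-

[CrBr6]^4-: Ligand charges: each bromide is −1. With an overall charge of −4 the chromium centre must be in the +2 oxidation state. Group 6 minus oxidation state 2 gives a d⁴ configuration. Bromide is a weak-field ligand for a first-row metal, so the complex is high-spin. The t₂g³e_g¹ (high-spin) configuration has an unevenly filled e_g set; the Jahn–Teller theorem predicts a tetragonal distortion (typically axial elongation) to lift the degeneracy.
[Zn(CN)6]^4-: Summing ligand charges against the −4 overall charge gives an oxidation state of +2 for zinc. Zn sits in group 12, so the d-electron count is 12 − 2 = 10. The d¹⁰ configuration leaves the e_g set evenly filled (or empty) — no strong Jahn–Teller driving force.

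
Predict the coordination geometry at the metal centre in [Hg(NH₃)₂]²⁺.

Ammonia is neutral; balancing the +2 overall charge requires Hg(II).
Hg sits in group 12, so the d-electron count is 12 − 2 = 10.
Coordination number: 2.
A d¹⁰ ion with only two ligands adopts a linear arrangement (sp hybridisation; no CFSE preference).

linear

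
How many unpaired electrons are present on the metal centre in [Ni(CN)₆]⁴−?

Each cyanide is −1; balancing the −4 overall charge requires Ni(II).
Group 10 minus oxidation state 2 gives a d⁸ configuration.
In an octahedral field the d⁸ configuration is t₂g⁶e_g² (only one arrangement possible), giving 2 unpaired electrons.

2 unpaired electrons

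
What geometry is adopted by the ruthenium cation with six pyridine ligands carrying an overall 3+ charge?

octahedral

Summing ligand charges against the +3 overall charge gives an oxidation state of +3 for ruthenium.
Ruthenium is a group-8 element; Ru(III) is therefore d⁵.
Coordination number: 6.
Six donors around a single metal centre give an octahedral coordination sphere.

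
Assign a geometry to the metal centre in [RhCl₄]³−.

square planar

Each chloride is −1; balancing the −3 overall charge requires Rh(I).
Rh sits in group 9, so the d-electron count is 9 − 1 = 8.
With 4 monodentate ligands the coordination number is 4.
A 4d d⁸ ion has a large crystal-field splitting; square planar leaves the high-energy d_{x²−y²} orbital empty and maximises CFSE.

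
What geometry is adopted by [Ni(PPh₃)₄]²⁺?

square planar

Triphenylphosphine is neutral; balancing the +2 overall charge requires Ni(II).
Group 10 minus oxidation state 2 gives a d⁸ configuration.
Coordination number: 4.
Triphenylphosphine is a strong-field ligand (high in the spectrochemical series).
A 3d d⁸ ion with strong-field ligands gains enough CFSE to favour square planar over tetrahedral.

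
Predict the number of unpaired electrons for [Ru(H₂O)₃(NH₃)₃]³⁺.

Summing ligand charges against the +3 overall charge gives an oxidation state of +3 for ruthenium.
Ru sits in group 8, so the d-electron count is 8 − 3 = 5.
The spin state decides the count: a 4d ion has a large Δₒ and is invariably low-spin.
An octahedral low-spin d⁵ ion is t₂g⁵e_g⁰, giving 1 unpaired electron.

1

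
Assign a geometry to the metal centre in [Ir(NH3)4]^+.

Summing ligand charges against the +1 overall charge gives an oxidation state of +1 for iridium.
Iridium is a group-9 element; Ir(I) is therefore d⁸.
Coordination number: 4.
A 5d d⁸ ion has a large crystal-field splitting; square planar leaves the high-energy d_{x²−y²} orbital empty and maximises CFSE.

square planar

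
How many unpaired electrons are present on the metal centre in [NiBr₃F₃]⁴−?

Summing ligand charges against the −4 overall charge gives an oxidation state of +2 for nickel.
Nickel is a group-10 element; Ni(II) is therefore d⁸.
In an octahedral field the d⁸ configuration is t₂g⁶e_g² (only one arrangement possible), giving 2 unpaired electrons.

2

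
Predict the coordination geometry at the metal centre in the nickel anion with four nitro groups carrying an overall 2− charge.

Each nitro (N-bound nitrite) is −1; balancing the −2 overall charge requires Ni(II).
Group 10 minus oxidation state 2 gives a d⁸ configuration.
With 4 monodentate ligands the coordination number is 4.
Nitro (N-bound nitrite) is a strong-field ligand (high in the spectrochemical series).
A 3d d⁸ ion with strong-field ligands gains enough CFSE to favour square planar over tetrahedral.

square planar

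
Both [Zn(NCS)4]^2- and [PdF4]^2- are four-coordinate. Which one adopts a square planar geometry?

[PdF4]^2-

For [Zn(NCS)4]^2-: Ligand charges: each isothiocyanate is −1. With an overall charge of −2 the zinc centre must be in the +2 oxidation state. Zinc is a group-12 element; Zn(II) is therefore d¹⁰. A d¹⁰ ion has no crystal-field stabilisation preference between square planar and tetrahedral, so four ligands adopt the sterically favoured tetrahedral geometry. → tetrahedral.
For [PdF4]^2-: Each fluoride is −1; balancing the −2 overall charge requires Pd(II). Group 10 minus oxidation state 2 gives a d⁸ configuration. A 4d d⁸ ion has a large crystal-field splitting; square planar leaves the high-energy d_{x²−y²} orbital empty and maximises CFSE. → square planar.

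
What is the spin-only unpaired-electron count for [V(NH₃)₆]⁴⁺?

Summing ligand charges against the +4 overall charge gives an oxidation state of +4 for vanadium.
Group 5 minus oxidation state 4 gives a d¹ configuration.
In an octahedral field the d¹ configuration is t₂g¹e_g⁰ (only one arrangement possible), giving 1 unpaired electron.

1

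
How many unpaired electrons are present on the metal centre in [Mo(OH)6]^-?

Ligand charges: each hydroxide is −1. With an overall charge of −1 the molybdenum centre must be in the +5 oxidation state.
Molybdenum is a group-6 element; Mo(V) is therefore d¹.
In an octahedral field the d¹ configuration is t₂g¹e_g⁰ (only one arrangement possible), giving 1 unpaired electron.

1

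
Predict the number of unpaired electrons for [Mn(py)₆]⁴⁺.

Summing ligand charges against the +4 overall charge gives an oxidation state of +4 for manganese.
Mn sits in group 7, so the d-electron count is 7 − 4 = 3.
In an octahedral field the d³ configuration is t₂g³e_g⁰ (only one arrangement possible), giving 3 unpaired electrons.

3 unpaired electrons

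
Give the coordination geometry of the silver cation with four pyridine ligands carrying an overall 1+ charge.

tetrahedral

Pyridine is neutral; balancing the +1 overall charge requires Ag(I).
Silver is a group-11 element; Ag(I) is therefore d¹⁰.
Coordination number: 4.
A d¹⁰ ion has no crystal-field stabilisation preference between square planar and tetrahedral, so four ligands adopt the sterically favoured tetrahedral geometry.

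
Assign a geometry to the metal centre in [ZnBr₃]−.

Each bromide is −1; balancing the −1 overall charge requires Zn(II).
Zn sits in group 12, so the d-electron count is 12 − 2 = 10.
With 3 monodentate ligands the coordination number is 3.
Three ligands around a d¹⁰ centre minimise repulsion in a trigonal-planar arrangement.

trigonal planar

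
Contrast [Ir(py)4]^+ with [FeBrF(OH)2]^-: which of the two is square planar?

For [Ir(py)4]^+: Summing ligand charges against the +1 overall charge gives an oxidation state of +1 for iridium. Group 9 minus oxidation state 1 gives a d⁸ configuration. A 5d d⁸ ion has a large crystal-field splitting; square planar leaves the high-energy d_{x²−y²} orbital empty and maximises CFSE. → square planar.
For [FeBrF(OH)2]^-: Summing ligand charges against the −1 overall charge gives an oxidation state of +3 for iron. Group 8 minus oxidation state 3 gives a d⁵ configuration. A high-spin d⁵ ion has zero CFSE in either geometry, so four ligands adopt the sterically favoured tetrahedral geometry. → tetrahedral.

[Ir(py)4]^+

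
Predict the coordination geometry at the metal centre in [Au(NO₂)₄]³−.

tetrahedral

Ligand charges: each nitro (N-bound nitrite) is −1. With an overall charge of −3 the gold centre must be in the +1 oxidation state.
Gold is a group-11 element; Au(I) is therefore d¹⁰.
Coordination number: 4.
A d¹⁰ ion has no crystal-field stabilisation preference between square planar and tetrahedral, so four ligands adopt the sterically favoured tetrahedral geometry.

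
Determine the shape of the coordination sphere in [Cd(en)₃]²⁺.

octahedral

Ethylenediamine is neutral; balancing the +2 overall charge requires Cd(II).
Group 12 minus oxidation state 2 gives a d¹⁰ configuration.
Counting donor atoms: 3×ethylenediamine (bidentate) → 6 donors. Coordination number = 6.
Six donors around a single metal centre give an octahedral coordination sphere.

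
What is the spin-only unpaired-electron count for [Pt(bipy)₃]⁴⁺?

0

2,2′-bipyridine is neutral; balancing the +4 overall charge requires Pt(IV).
Group 10 minus oxidation state 4 gives a d⁶ configuration.
Counting donor atoms: 3×2,2′-bipyridine (bidentate) → 6 donors. Coordination number = 6.
The spin state decides the count: a 5d ion has a large Δₒ and is invariably low-spin.
An octahedral low-spin d⁶ ion is t₂g⁶e_g⁰, giving 0 unpaired electrons.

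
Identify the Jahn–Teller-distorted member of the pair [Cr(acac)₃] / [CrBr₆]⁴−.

[Cr(acac)₃]: Each acetylacetonate is −1; balancing the 0 overall charge requires Cr(III). Cr sits in group 6, so the d-electron count is 6 − 3 = 3. The d³ configuration leaves the e_g set evenly filled (or empty) — no strong Jahn–Teller driving force.
[CrBr₆]⁴−: Summing ligand charges against the −4 overall charge gives an oxidation state of +2 for chromium. Chromium is a group-6 element; Cr(II) is therefore d⁴. Bromide is a weak-field ligand for a first-row metal, so the complex is high-spin. The t₂g³e_g¹ (high-spin) configuration has an unevenly filled e_g set; the Jahn–Teller theorem predicts a tetragonal distortion (typically axial elongation) to lift the degeneracy.

[CrBr₆]⁴−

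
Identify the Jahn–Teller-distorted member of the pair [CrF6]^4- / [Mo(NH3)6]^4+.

[CrF6]^4-

[CrF6]^4-: Each fluoride is −1; balancing the −4 overall charge requires Cr(II). Group 6 minus oxidation state 2 gives a d⁴ configuration. Fluoride is a weak-field ligand for a first-row metal, so the complex is high-spin. The t₂g³e_g¹ (high-spin) configuration has an unevenly filled e_g set; the Jahn–Teller theorem predicts a tetragonal distortion (typically axial elongation) to lift the degeneracy.
[Mo(NH3)6]^4+: Ammonia is neutral; balancing the +4 overall charge requires Mo(IV). Mo sits in group 6, so the d-electron count is 6 − 4 = 2. The d² configuration leaves the e_g set evenly filled (or empty) — no strong Jahn–Teller driving force.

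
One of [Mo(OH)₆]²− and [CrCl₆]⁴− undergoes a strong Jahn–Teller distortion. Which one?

[CrCl₆]⁴−

[Mo(OH)₆]²−: Summing ligand charges against the −2 overall charge gives an oxidation state of +4 for molybdenum. Group 6 minus oxidation state 4 gives a d² configuration. The d² configuration leaves the e_g set evenly filled (or empty) — no strong Jahn–Teller driving force.
[CrCl₆]⁴−: Ligand charges: each chloride is −1. With an overall charge of −4 the chromium centre must be in the +2 oxidation state. Group 6 minus oxidation state 2 gives a d⁴ configuration. Chloride is a weak-field ligand for a first-row metal, so the complex is high-spin. The t₂g³e_g¹ (high-spin) configuration has an unevenly filled e_g set; the Jahn–Teller theorem predicts a tetragonal distortion (typically axial elongation) to lift the degeneracy.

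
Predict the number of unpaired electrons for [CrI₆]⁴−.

Each iodide is −1; balancing the −4 overall charge requires Cr(II).
Chromium is a group-6 element; Cr(II) is therefore d⁴.
The spin state decides the count: Iodide is a weak-field ligand for a first-row metal, so the complex is high-spin.
An octahedral high-spin d⁴ ion is t₂g³e_g¹, giving 4 unpaired electrons.

4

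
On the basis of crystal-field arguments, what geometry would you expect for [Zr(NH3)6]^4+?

Ligand charges: ammonia is neutral. With an overall charge of +4 the zirconium centre must be in the +4 oxidation state.
Group 4 minus oxidation state 4 gives a d⁰ configuration.
With 6 monodentate ligands the coordination number is 6.
Six donors around a single metal centre give an octahedral coordination sphere.

octahedral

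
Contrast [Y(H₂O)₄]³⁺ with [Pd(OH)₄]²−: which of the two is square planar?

For [Y(H₂O)₄]³⁺: Ligand charges: water is neutral. With an overall charge of +3 the yttrium centre must be in the +3 oxidation state. Group 3 minus oxidation state 3 gives a d⁰ configuration. A d⁰ ion has no crystal-field stabilisation preference between square planar and tetrahedral, so four ligands adopt the sterically favoured tetrahedral geometry. → tetrahedral.
For [Pd(OH)₄]²−: Ligand charges: each hydroxide is −1. With an overall charge of −2 the palladium centre must be in the +2 oxidation state. Palladium is a group-10 element; Pd(II) is therefore d⁸. A 4d d⁸ ion has a large crystal-field splitting; square planar leaves the high-energy d_{x²−y²} orbital empty and maximises CFSE. → square planar.

[Pd(OH)₄]²−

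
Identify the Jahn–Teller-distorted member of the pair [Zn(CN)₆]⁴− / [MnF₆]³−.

[MnF₆]³−

[Zn(CN)₆]⁴−: Each cyanide is −1; balancing the −4 overall charge requires Zn(II). Group 12 minus oxidation state 2 gives a d¹⁰ configuration. The d¹⁰ configuration leaves the e_g set evenly filled (or empty) — no strong Jahn–Teller driving force.
[MnF₆]³−: Each fluoride is −1; balancing the −3 overall charge requires Mn(III). Group 7 minus oxidation state 3 gives a d⁴ configuration. Fluoride is a weak-field ligand for a first-row metal, so the complex is high-spin. The t₂g³e_g¹ (high-spin) configuration has an unevenly filled e_g set; the Jahn–Teller theorem predicts a tetragonal distortion (typically axial elongation) to lift the degeneracy.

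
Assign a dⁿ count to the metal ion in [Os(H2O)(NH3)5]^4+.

Water is neutral; ammonia is neutral; balancing the +4 overall charge requires Os(IV).
Os sits in group 8, so the d-electron count is 8 − 4 = 4.

d⁴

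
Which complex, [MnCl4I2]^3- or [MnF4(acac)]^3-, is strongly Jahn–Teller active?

[MnCl4I2]^3-

[MnCl4I2]^3-: Summing ligand charges against the −3 overall charge gives an oxidation state of +3 for manganese. Manganese is a group-7 element; Mn(III) is therefore d⁴. Chloride and iodide are weak-field ligands for a first-row metal, so the complex is high-spin. The t₂g³e_g¹ (high-spin) configuration has an unevenly filled e_g set; the Jahn–Teller theorem predicts a tetragonal distortion (typically axial elongation) to lift the degeneracy.
[MnF4(acac)]^3-: Summing ligand charges against the −3 overall charge gives an oxidation state of +2 for manganese. Manganese is a group-7 element; Mn(II) is therefore d⁵. Acetylacetonate and fluoride are weak-field ligands for a first-row metal, so the complex is high-spin. The d⁵ configuration leaves the e_g set evenly filled (or empty) — no strong Jahn–Teller driving force.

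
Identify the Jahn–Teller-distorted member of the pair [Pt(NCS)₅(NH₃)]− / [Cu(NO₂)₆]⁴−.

[Pt(NCS)₅(NH₃)]−: Each isothiocyanate is −1; ammonia is neutral; balancing the −1 overall charge requires Pt(IV). Platinum is a group-10 element; Pt(IV) is therefore d⁶. A 5d ion has a large Δₒ and is invariably low-spin. The d⁶ configuration leaves the e_g set evenly filled (or empty) — no strong Jahn–Teller driving force.
[Cu(NO₂)₆]⁴−: Summing ligand charges against the −4 overall charge gives an oxidation state of +2 for copper. Cu sits in group 11, so the d-electron count is 11 − 2 = 9. The t₂g⁶e_g³ configuration has an unevenly filled e_g set; the Jahn–Teller theorem predicts a tetragonal distortion (typically axial elongation) to lift the degeneracy.

[Cu(NO₂)₆]⁴−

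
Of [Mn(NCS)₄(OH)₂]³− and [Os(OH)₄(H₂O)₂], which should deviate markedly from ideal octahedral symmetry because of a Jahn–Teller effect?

[Mn(NCS)₄(OH)₂]³−: Summing ligand charges against the −3 overall charge gives an oxidation state of +3 for manganese. Manganese is a group-7 element; Mn(III) is therefore d⁴. Hydroxide and isothiocyanate are weak-field ligands for a first-row metal, so the complex is high-spin. The t₂g³e_g¹ (high-spin) configuration has an unevenly filled e_g set; the Jahn–Teller theorem predicts a tetragonal distortion (typically axial elongation) to lift the degeneracy.
[Os(OH)₄(H₂O)₂]: Ligand charges: each hydroxide is −1; water is neutral. With an overall charge of 0 the osmium centre must be in the +4 oxidation state. Osmium is a group-8 element; Os(IV) is therefore d⁴. A 5d ion has a large Δₒ and is invariably low-spin. The d⁴ configuration leaves the e_g set evenly filled (or empty) — no strong Jahn–Teller driving force.

[Mn(NCS)₄(OH)₂]³−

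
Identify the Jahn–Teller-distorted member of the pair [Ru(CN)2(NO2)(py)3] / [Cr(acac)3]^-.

[Ru(CN)2(NO2)(py)3]: Ligand charges: each cyanide is −1; each nitro (N-bound nitrite) is −1; pyridine is neutral. With an overall charge of 0 the ruthenium centre must be in the +3 oxidation state. Ru sits in group 8, so the d-electron count is 8 − 3 = 5. A 4d ion has a large Δₒ and is invariably low-spin. The d⁵ configuration leaves the e_g set evenly filled (or empty) — no strong Jahn–Teller driving force.
[Cr(acac)3]^-: Ligand charges: each acetylacetonate is −1. With an overall charge of −1 the chromium centre must be in the +2 oxidation state. Group 6 minus oxidation state 2 gives a d⁴ configuration. Acetylacetonate is a weak-field ligand for a first-row metal, so the complex is high-spin. The t₂g³e_g¹ (high-spin) configuration has an unevenly filled e_g set; the Jahn–Teller theorem predicts a tetragonal distortion (typically axial elongation) to lift the degeneracy.

[Cr(acac)3]^-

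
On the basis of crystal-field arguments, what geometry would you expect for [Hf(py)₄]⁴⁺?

tetrahedral

Pyridine is neutral; balancing the +4 overall charge requires Hf(IV).
Hf sits in group 4, so the d-electron count is 4 − 4 = 0.
With 4 monodentate ligands the coordination number is 4.
A d⁰ ion has no crystal-field stabilisation preference between square planar and tetrahedral, so four ligands adopt the sterically favoured tetrahedral geometry.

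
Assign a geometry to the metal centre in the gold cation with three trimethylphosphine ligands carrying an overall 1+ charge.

Summing ligand charges against the +1 overall charge gives an oxidation state of +1 for gold.
Gold is a group-11 element; Au(I) is therefore d¹⁰.
Coordination number: 3.
Three ligands around a d¹⁰ centre minimise repulsion in a trigonal-planar arrangement.

trigonal planar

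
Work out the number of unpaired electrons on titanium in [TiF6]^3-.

Summing ligand charges against the −3 overall charge gives an oxidation state of +3 for titanium.
Group 4 minus oxidation state 3 gives a d¹ configuration.
In an octahedral field the d¹ configuration is t₂g¹e_g⁰ (only one arrangement possible), giving 1 unpaired electron.

1 unpaired electron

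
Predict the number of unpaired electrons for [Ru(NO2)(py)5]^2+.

1 unpaired electron

Each nitro (N-bound nitrite) is −1; pyridine is neutral; balancing the +2 overall charge requires Ru(III).
Ru sits in group 8, so the d-electron count is 8 − 3 = 5.
The spin state decides the count: a 4d ion has a large Δₒ and is invariably low-spin.
An octahedral low-spin d⁵ ion is t₂g⁵e_g⁰, giving 1 unpaired electron.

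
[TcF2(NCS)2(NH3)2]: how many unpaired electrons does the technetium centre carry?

Summing ligand charges against the 0 overall charge gives an oxidation state of +4 for technetium.
Technetium is a group-7 element; Tc(IV) is therefore d³.
In an octahedral field the d³ configuration is t₂g³e_g⁰ (only one arrangement possible), giving 3 unpaired electrons.

3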